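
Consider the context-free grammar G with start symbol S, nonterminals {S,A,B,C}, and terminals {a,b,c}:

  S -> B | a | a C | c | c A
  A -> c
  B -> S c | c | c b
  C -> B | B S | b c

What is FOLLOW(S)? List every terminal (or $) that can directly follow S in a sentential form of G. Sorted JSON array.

FIRST sets, iterate to fixpoint:
[1]
  A via A→c: +{c}
  B via B→c: +{c}
  C via C→B: +{c}
  C via C→b c: +{b}
  S via S→B: +{c}
  S via S→a: +{a}
  S: {a,c}  A: {c}  B: {c}  C: {b,c}
[2]
  B via B→S c: +{a}
  C via C→B: +{a}
  S: {a,c}  A: {c}  B: {a,c}  C: {a,b,c}
[3] (stable)
  S: {a,c}  A: {c}  B: {a,c}  C: {a,b,c}

Compute FOLLOW by fixpoint:
FOLLOW(S) := {$}
iter 1:
  B→S c: FOLLOW(S) ⊇ FIRST(c) = {c}; new: +{c}
  C→B S: FOLLOW(B) ⊇ FIRST(S) = {a,c}; new: +{a,c}
  S→B: FOLLOW(B) ⊇ FOLLOW(S) ⊇ {$,c}; new: +{$}
  S→a C: FOLLOW(C) ⊇ FOLLOW(S) ⊇ {$,c}; new: +{$,c}
  S→c A: FOLLOW(A) ⊇ FOLLOW(S) ⊇ {$,c}; new: +{$,c}
  FOLLOW(S)={$,c}  FOLLOW(A)={$,c}  FOLLOW(B)={$,a,c}  FOLLOW(C)={$,c}
iter 2: (stable)
  FOLLOW(S)={$,c}  FOLLOW(A)={$,c}  FOLLOW(B)={$,a,c}  FOLLOW(C)={$,c}

FOLLOW(S) = ["$", "c"]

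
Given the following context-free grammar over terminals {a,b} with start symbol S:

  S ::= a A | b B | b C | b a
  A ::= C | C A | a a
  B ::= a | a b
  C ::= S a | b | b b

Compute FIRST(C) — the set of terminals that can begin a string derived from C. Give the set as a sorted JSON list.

FIRST sets, iterate to fixpoint:
[1]
  A via A→a a: +{a}
  B via B→a: +{a}
  C via C→b: +{b}
  S via S→a A: +{a}
  S via S→b B: +{b}
  FIRST[S]={a,b}  FIRST[A]={a}  FIRST[B]={a}  FIRST[C]={b}
[2]
  A via A→C: +{b}
  C via C→S a: +{a}
  FIRST[S]={a,b}  FIRST[A]={a,b}  FIRST[B]={a}  FIRST[C]={a,b}
[3] done
  FIRST[S]={a,b}  FIRST[A]={a,b}  FIRST[B]={a}  FIRST[C]={a,b}

FIRST(C) = ["a", "b"]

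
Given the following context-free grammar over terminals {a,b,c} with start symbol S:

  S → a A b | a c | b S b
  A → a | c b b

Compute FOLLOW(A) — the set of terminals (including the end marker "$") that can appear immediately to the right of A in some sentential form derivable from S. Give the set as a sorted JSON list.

FIRST iteration:
round 1:
  A via A→a: +{a}
  A via A→c b b: +{c}
  S via S→a A b: +{a}
  S via S→b S b: +{b}
  FIRST[S]={a,b}  FIRST[A]={a,c}
round 2: done
  FIRST[S]={a,b}  FIRST[A]={a,c}

FOLLOW sets:
initialize: $ ∈ FOLLOW(S)
pass 1:
  S→a A b: FOLLOW(A) ⊇ FIRST(b) = {b}; new: +{b}
  S→b S b: FOLLOW(S) ⊇ FIRST(b) = {b}; new: +{b}
  S: {$,b}  A: {b}
pass 2: (stable)
  S: {$,b}  A: {b}

FOLLOW(A) = ["b"]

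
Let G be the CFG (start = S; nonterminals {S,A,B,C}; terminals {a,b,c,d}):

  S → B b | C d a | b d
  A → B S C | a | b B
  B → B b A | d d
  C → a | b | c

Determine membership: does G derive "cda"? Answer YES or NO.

Convert to CNF:
  S -> B T0 | C X5 | T0 T1
  A -> B X3 | T0 B | a
  B -> B X4 | T1 T1
  C -> a | b | c
  T0 -> b
  T1 -> d
  T2 -> a
  X3 -> S C
  X4 -> T0 A
  X5 -> T1 T2

Fill CYK table bottom-up:
  [0..0]={C}  "c"
  [1..1]={T1}  "d"  orig:{}
  [2..2]={A,C,T2}  "a"  orig:{A,C}
  [0..1]=∅  "cd"
  [1..2]={X5}  "da"  orig:{}
  [0..2]={S}  "cda"

S ∈ T[0,2] ⇒ YES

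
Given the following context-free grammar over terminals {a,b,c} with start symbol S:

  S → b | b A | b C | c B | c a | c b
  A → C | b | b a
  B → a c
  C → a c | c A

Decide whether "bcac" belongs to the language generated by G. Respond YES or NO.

CNF form of G:
  S -> T1 B | T1 T0 | T1 T2 | T2 A | T2 C | b
  A -> T0 T1 | T1 A | T2 T0 | b
  B -> T0 T1
  C -> T0 T1 | T1 A
  T0 -> a
  T1 -> c
  T2 -> b

Fill CYK table bottom-up:
  T[0,0] 'b' = {A,S,T2}  orig:{A,S}
  T[1,1] 'c' = {T1}  orig:{}
  T[2,2] 'a' = {T0}  orig:{}
  T[3,3] 'c' = {T1}  orig:{}
  T[0,1] 'bc' = ∅
  T[1,2] 'ca' = {S}
  T[2,3] 'ac' = {A,B,C}
  T[0,2] 'bca' = ∅
  T[1,3] 'cac' = {A,C,S}
  T[0,3] 'bcac' = {S}

S ∈ T[0,3] ⇒ YES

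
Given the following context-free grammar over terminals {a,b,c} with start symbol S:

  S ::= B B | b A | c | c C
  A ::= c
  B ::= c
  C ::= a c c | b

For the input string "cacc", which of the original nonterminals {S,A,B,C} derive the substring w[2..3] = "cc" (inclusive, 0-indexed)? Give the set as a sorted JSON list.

Convert to CNF:
  S -> B B | T1 C | T2 A | c
  A -> c
  B -> c
  C -> T0 X3 | b
  T0 -> a
  T1 -> c
  T2 -> b
  X3 -> T1 T1

Fill CYK table bottom-up, restricted to cells inside w[2..3]:
  cell(2,2) c: {A,B,S,T1}  orig:{A,B,S}
  cell(3,3) c: {A,B,S,T1}  orig:{A,B,S}
  cell(2,3) cc: {S,X3}  orig:{S}

Original NTs in T[2,3] deriving "cc": ["S"]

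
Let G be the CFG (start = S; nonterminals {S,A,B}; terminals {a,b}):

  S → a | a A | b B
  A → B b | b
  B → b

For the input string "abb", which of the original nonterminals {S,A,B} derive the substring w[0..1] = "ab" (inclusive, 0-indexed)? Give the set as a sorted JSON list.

CNF form of G:
  S -> T0 B | T1 A | a
  A -> B T0 | b
  B -> b
  T0 -> b
  T1 -> a

Fill CYK table bottom-up, restricted to cells inside w[0..1]:
  T[0,0] 'a' = {S,T1}  orig:{S}
  T[1,1] 'b' = {A,B,T0}  orig:{A,B}
  T[0,1] 'ab' = {S}

Original NTs in T[0,1] deriving "ab": ["S"]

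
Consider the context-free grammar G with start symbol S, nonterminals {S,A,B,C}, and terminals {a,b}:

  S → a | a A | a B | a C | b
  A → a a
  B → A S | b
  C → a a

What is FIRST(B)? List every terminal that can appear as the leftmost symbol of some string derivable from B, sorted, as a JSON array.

FIRST sets, iterate to fixpoint:
iter 1:
  A via A→a a: +{a}
  B via B→A S: +{a}
  B via B→b: +{b}
  C via C→a a: +{a}
  S via S→a: +{a}
  S via S→b: +{b}
  FIRST[S]={a,b}  FIRST[A]={a}  FIRST[B]={a,b}  FIRST[C]={a}
iter 2: done
  FIRST[S]={a,b}  FIRST[A]={a}  FIRST[B]={a,b}  FIRST[C]={a}

FIRST(B) = ["a", "b"]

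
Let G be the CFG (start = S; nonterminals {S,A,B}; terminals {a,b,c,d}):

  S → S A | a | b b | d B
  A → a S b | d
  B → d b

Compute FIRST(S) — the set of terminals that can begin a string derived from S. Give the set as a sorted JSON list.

FIRST iteration:
[1]
  A via A→a S b: +{a}
  A via A→d: +{d}
  B via B→d b: +{d}
  S via S→a: +{a}
  S via S→b b: +{b}
  S via S→d B: +{d}
  FIRST[S]={a,b,d}  FIRST[A]={a,d}  FIRST[B]={d}
[2] (no change)
  FIRST[S]={a,b,d}  FIRST[A]={a,d}  FIRST[B]={d}

FIRST(S) = ["a", "b", "d"]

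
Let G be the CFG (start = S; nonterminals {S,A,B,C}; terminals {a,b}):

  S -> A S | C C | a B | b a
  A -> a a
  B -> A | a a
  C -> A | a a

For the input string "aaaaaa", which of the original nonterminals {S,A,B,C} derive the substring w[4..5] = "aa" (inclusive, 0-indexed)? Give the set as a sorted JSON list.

CNF form of G:
  S -> A S | C C | T0 B | T1 T0
  A -> T0 T0
  B -> T0 T0
  C -> T0 T0
  T0 -> a
  T1 -> b

CYK fill, restricted to cells inside w[4..5]:
  [4..4]={T0}  "a"  orig:{}
  [5..5]={T0}  "a"  orig:{}
  [4..5]={A,B,C}  "aa"

Original NTs in T[4,5] deriving "aa": ["A", "B", "C"]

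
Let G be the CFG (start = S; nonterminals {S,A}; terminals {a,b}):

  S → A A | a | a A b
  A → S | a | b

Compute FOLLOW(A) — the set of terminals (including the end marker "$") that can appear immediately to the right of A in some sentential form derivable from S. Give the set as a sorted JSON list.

Compute FIRST by fixpoint:
round 1:
  A via A→a: +{a}
  A via A→b: +{b}
  S via S→A A: +{a,b}
  S: {a,b}  A: {a,b}
round 2: done
  S: {a,b}  A: {a,b}

Compute FOLLOW by fixpoint:
seed FOLLOW(S) with $
round 1:
  S→A A: FOLLOW(A) ⊇ FIRST(A) = {a,b}; new: +{a,b}
  S→A A: FOLLOW(A) ⊇ FOLLOW(S) ⊇ {$}; new: +{$}
  S: {$}  A: {$,a,b}
round 2:
  A→S: FOLLOW(S) ⊇ FOLLOW(A) ⊇ {$,a,b}; new: +{a,b}
  S: {$,a,b}  A: {$,a,b}
round 3: (no change)
  S: {$,a,b}  A: {$,a,b}

FOLLOW(A) = ["$", "a", "b"]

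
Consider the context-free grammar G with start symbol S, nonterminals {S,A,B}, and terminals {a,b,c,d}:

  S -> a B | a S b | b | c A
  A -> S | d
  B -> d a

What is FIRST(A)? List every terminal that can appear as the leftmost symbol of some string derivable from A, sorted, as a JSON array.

FIRST iteration:
[1]
  A via A→d: +{d}
  B via B→d a: +{d}
  S via S→a B: +{a}
  S via S→b: +{b}
  S via S→c A: +{c}
  FIRST(S)={a,b,c}  FIRST(A)={d}  FIRST(B)={d}
[2]
  A via A→S: +{a,b,c}
  FIRST(S)={a,b,c}  FIRST(A)={a,b,c,d}  FIRST(B)={d}
[3] done
  FIRST(S)={a,b,c}  FIRST(A)={a,b,c,d}  FIRST(B)={d}

FIRST(A) = ["a", "b", "c", "d"]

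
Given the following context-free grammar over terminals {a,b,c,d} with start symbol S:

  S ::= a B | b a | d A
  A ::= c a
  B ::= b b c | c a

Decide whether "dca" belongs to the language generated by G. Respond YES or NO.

CNF form of G:
  S -> T1 B | T2 T1 | T3 A
  A -> T0 T1
  B -> T0 T1 | T2 X4
  T0 -> c
  T1 -> a
  T2 -> b
  T3 -> d
  X4 -> T2 T0

CYK table (by increasing span):
  T[0,0] 'd' = {T3}  orig:{}
  T[1,1] 'c' = {T0}  orig:{}
  T[2,2] 'a' = {T1}  orig:{}
  T[0,1] 'dc' = ∅
  T[1,2] 'ca' = {A,B}
  T[0,2] 'dca' = {S}

S ∈ T[0,2] ⇒ YES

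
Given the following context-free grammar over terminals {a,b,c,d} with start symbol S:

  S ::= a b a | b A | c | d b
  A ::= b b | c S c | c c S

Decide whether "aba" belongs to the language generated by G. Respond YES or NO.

CNF form of G:
  S -> T0 A | T2 X6 | T3 T0 | c
  A -> T0 T0 | T1 X4 | T1 X5
  T0 -> b
  T1 -> c
  T2 -> a
  T3 -> d
  X4 -> S T1
  X5 -> T1 S
  X6 -> T0 T2

CYK table (by increasing span):
  cell(0,0) a: {T2}  orig:{}
  cell(1,1) b: {T0}  orig:{}
  cell(2,2) a: {T2}  orig:{}
  cell(0,1) ab: ∅
  cell(1,2) ba: {X6}  orig:{}
  cell(0,2) aba: {S}

S ∈ T[0,2] ⇒ YES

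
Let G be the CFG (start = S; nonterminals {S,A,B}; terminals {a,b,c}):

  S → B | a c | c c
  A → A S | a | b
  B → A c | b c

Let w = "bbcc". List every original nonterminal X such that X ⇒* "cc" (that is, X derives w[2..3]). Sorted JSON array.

Convert to CNF:
  S -> A T0 | T0 T0 | T1 T0 | T2 T0
  A -> A S | a | b
  B -> A T0 | T1 T0
  T0 -> c
  T1 -> b
  T2 -> a

CYK table (by increasing span) (cells [i..j] with 2 ≤ i ≤ j ≤ 3 only):
  cell(2,2) c: {T0}  orig:{}
  cell(3,3) c: {T0}  orig:{}
  cell(2,3) cc: {S}

Original NTs in T[2,3] deriving "cc": ["S"]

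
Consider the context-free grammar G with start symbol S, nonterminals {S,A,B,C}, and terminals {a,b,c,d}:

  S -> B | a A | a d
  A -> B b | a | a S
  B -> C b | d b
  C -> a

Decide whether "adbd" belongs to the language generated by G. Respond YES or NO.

CNF form of G:
  S -> C T0 | T1 A | T1 T2 | T2 T0
  A -> B T0 | T1 S | a
  B -> C T0 | T2 T0
  C -> a
  T0 -> b
  T1 -> a
  T2 -> d

CYK table (by increasing span):
  cell(0,0) a: {A,C,T1}  orig:{A,C}
  cell(1,1) d: {T2}  orig:{}
  cell(2,2) b: {T0}  orig:{}
  cell(3,3) d: {T2}  orig:{}
  cell(0,1) ad: {S}
  cell(1,2) db: {B,S}
  cell(2,3) bd: ∅
  cell(0,2) adb: {A}
  cell(1,3) dbd: ∅
  cell(0,3) adbd: ∅

S ∉ T[0,3] ⇒ NO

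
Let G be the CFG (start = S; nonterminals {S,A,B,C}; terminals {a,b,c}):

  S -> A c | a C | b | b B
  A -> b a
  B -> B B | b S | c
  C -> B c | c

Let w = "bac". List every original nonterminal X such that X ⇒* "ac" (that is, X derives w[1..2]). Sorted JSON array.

Convert to CNF:
  S -> A T2 | T0 B | T1 C | b
  A -> T0 T1
  B -> B B | T0 S | c
  C -> B T2 | c
  T0 -> b
  T1 -> a
  T2 -> c

CYK fill — only the sub-triangle for w[1..2]:
  [1..1]={T1}  "a"  orig:{}
  [2..2]={B,C,T2}  "c"  orig:{B,C}
  [1..2]={S}  "ac"

Original NTs in T[1,2] deriving "ac": ["S"]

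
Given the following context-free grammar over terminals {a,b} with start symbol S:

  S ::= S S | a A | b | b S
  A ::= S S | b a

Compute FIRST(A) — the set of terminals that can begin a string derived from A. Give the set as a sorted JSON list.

Compute FIRST by fixpoint:
pass 1:
  A via A→b a: +{b}
  S via S→a A: +{a}
  S via S→b: +{b}
  S: {a,b}  A: {b}
pass 2:
  A via A→S S: +{a}
  S: {a,b}  A: {a,b}
pass 3: (no change)
  S: {a,b}  A: {a,b}

FIRST(A) = ["a", "b"]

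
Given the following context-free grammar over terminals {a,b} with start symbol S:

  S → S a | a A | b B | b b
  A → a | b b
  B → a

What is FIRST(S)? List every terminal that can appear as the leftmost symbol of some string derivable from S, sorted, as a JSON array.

FIRST sets, iterate to fixpoint:
pass 1:
  A via A→a: +{a}
  A via A→b b: +{b}
  B via B→a: +{a}
  S via S→a A: +{a}
  S via S→b B: +{b}
  FIRST(S)={a,b}  FIRST(A)={a,b}  FIRST(B)={a}
pass 2: (no change)
  FIRST(S)={a,b}  FIRST(A)={a,b}  FIRST(B)={a}

FIRST(S) = ["a", "b"]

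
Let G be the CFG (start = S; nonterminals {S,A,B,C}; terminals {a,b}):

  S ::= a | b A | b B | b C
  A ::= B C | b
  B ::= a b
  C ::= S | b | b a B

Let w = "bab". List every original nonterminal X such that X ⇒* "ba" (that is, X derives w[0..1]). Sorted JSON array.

Convert to CNF:
  S -> T1 A | T1 B | T1 C | a
  A -> B C | b
  B -> T0 T1
  C -> T1 A | T1 B | T1 C | T1 X2 | a | b
  T0 -> a
  T1 -> b
  X2 -> T0 B

CYK fill — only the sub-triangle for w[0..1]:
  T[0,0] 'b' = {A,C,T1}  orig:{A,C}
  T[1,1] 'a' = {C,S,T0}  orig:{C,S}
  T[0,1] 'ba' = {C,S}

Original NTs in T[0,1] deriving "ba": ["C", "S"]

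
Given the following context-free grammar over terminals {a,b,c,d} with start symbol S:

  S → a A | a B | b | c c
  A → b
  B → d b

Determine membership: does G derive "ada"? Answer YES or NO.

CNF form of G:
  S -> T2 A | T2 B | T3 T3 | b
  A -> b
  B -> T0 T1
  T0 -> d
  T1 -> b
  T2 -> a
  T3 -> c

CYK table (by increasing span):
  T[0,0] 'a' = {T2}  orig:{}
  T[1,1] 'd' = {T0}  orig:{}
  T[2,2] 'a' = {T2}  orig:{}
  T[0,1] 'ad' = ∅
  T[1,2] 'da' = ∅
  T[0,2] 'ada' = ∅

S ∉ T[0,2] ⇒ NO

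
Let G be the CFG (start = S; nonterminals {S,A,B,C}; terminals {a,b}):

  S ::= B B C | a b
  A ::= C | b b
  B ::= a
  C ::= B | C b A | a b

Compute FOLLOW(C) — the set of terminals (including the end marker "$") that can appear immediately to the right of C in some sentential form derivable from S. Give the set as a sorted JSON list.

FIRST iteration:
round 1:
  A via A→b b: +{b}
  B via B→a: +{a}
  C via C→B: +{a}
  S via S→B B C: +{a}
  FIRST(S)={a}  FIRST(A)={b}  FIRST(B)={a}  FIRST(C)={a}
round 2:
  A via A→C: +{a}
  FIRST(S)={a}  FIRST(A)={a,b}  FIRST(B)={a}  FIRST(C)={a}
round 3: (no change)
  FIRST(S)={a}  FIRST(A)={a,b}  FIRST(B)={a}  FIRST(C)={a}

Compute FOLLOW by fixpoint:
initialize: $ ∈ FOLLOW(S)
[1]
  C→C b A: FOLLOW(C) ⊇ FIRST(b) = {b}; new: +{b}
  C→C b A: FOLLOW(A) ⊇ FOLLOW(C) ⊇ {b}; new: +{b}
  S→B B C: FOLLOW(B) ⊇ FIRST(B) = {a}; new: +{a}
  S→B B C: FOLLOW(C) ⊇ FOLLOW(S) ⊇ {$}; new: +{$}
  S: {$}  A: {b}  B: {a}  C: {$,b}
[2]
  C→B: FOLLOW(B) ⊇ FOLLOW(C) ⊇ {$,b}; new: +{$,b}
  C→C b A: FOLLOW(A) ⊇ FOLLOW(C) ⊇ {$,b}; new: +{$}
  S: {$}  A: {$,b}  B: {$,a,b}  C: {$,b}
[3] done
  S: {$}  A: {$,b}  B: {$,a,b}  C: {$,b}

FOLLOW(C) = ["$", "b"]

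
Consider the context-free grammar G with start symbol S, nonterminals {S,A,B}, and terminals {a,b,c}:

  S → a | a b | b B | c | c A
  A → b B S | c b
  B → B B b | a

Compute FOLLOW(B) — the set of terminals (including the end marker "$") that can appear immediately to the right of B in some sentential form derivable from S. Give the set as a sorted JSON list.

Compute FIRST by fixpoint:
iter 1:
  A via A→b B S: +{b}
  A via A→c b: +{c}
  B via B→a: +{a}
  S via S→a: +{a}
  S via S→b B: +{b}
  S via S→c: +{c}
  FIRST[S]={a,b,c}  FIRST[A]={b,c}  FIRST[B]={a}
iter 2: done
  FIRST[S]={a,b,c}  FIRST[A]={b,c}  FIRST[B]={a}

Compute FOLLOW by fixpoint:
initialize: $ ∈ FOLLOW(S)
pass 1:
  A→b B S: FOLLOW(B) ⊇ FIRST(S) = {a,b,c}; new: +{a,b,c}
  S→b B: FOLLOW(B) ⊇ FOLLOW(S) ⊇ {$}; new: +{$}
  S→c A: FOLLOW(A) ⊇ FOLLOW(S) ⊇ {$}; new: +{$}
  S: {$}  A: {$}  B: {$,a,b,c}
pass 2: (stable)
  S: {$}  A: {$}  B: {$,a,b,c}

FOLLOW(B) = ["$", "a", "b", "c"]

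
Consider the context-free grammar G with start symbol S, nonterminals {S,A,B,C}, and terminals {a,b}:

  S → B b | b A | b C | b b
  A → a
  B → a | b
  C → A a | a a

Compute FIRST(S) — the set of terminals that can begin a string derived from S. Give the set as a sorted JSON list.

FIRST iteration:
round 1:
  A via A→a: +{a}
  B via B→a: +{a}
  B via B→b: +{b}
  C via C→A a: +{a}
  S via S→B b: +{a,b}
  S: {a,b}  A: {a}  B: {a,b}  C: {a}
round 2: done
  S: {a,b}  A: {a}  B: {a,b}  C: {a}

FIRST(S) = ["a", "b"]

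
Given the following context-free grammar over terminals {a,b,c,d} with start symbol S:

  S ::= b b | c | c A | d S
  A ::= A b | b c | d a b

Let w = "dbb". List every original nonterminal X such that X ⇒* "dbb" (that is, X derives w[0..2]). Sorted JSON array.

Convert to CNF:
  S -> T0 T0 | T1 A | T2 S | c
  A -> A T0 | T0 T1 | T2 X4
  T0 -> b
  T1 -> c
  T2 -> d
  T3 -> a
  X4 -> T3 T0

Fill CYK table bottom-up (cells [i..j] with 0 ≤ i ≤ j ≤ 2 only):
  T[0,0] 'd' = {T2}  orig:{}
  T[1,1] 'b' = {T0}  orig:{}
  T[2,2] 'b' = {T0}  orig:{}
  T[0,1] 'db' = ∅
  T[1,2] 'bb' = {S}
  T[0,2] 'dbb' = {S}

Original NTs in T[0,2] deriving "dbb": ["S"]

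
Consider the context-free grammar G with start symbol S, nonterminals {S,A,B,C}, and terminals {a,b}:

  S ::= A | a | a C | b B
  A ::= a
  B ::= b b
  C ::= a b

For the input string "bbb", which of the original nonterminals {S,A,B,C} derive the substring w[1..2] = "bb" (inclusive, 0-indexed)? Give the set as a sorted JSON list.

CNF form of G:
  S -> T0 B | T1 C | a
  A -> a
  B -> T0 T0
  C -> T1 T0
  T0 -> b
  T1 -> a

CYK table (by increasing span) (cells [i..j] with 1 ≤ i ≤ j ≤ 2 only):
  [1..1]={T0}  "b"  orig:{}
  [2..2]={T0}  "b"  orig:{}
  [1..2]={B}  "bb"

Original NTs in T[1,2] deriving "bb": ["B"]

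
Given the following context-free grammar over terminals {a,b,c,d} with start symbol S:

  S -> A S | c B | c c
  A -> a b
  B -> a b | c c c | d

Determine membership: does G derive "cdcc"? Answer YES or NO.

CNF form of G:
  S -> A S | T2 B | T2 T2
  A -> T0 T1
  B -> T0 T1 | T2 X3 | d
  T0 -> a
  T1 -> b
  T2 -> c
  X3 -> T2 T2

CYK fill:
  cell(0,0) c: {T2}  orig:{}
  cell(1,1) d: {B}
  cell(2,2) c: {T2}  orig:{}
  cell(3,3) c: {T2}  orig:{}
  cell(0,1) cd: {S}
  cell(1,2) dc: ∅
  cell(2,3) cc: {S,X3}  orig:{S}
  cell(0,2) cdc: ∅
  cell(1,3) dcc: ∅
  cell(0,3) cdcc: ∅

S ∉ T[0,3] ⇒ NO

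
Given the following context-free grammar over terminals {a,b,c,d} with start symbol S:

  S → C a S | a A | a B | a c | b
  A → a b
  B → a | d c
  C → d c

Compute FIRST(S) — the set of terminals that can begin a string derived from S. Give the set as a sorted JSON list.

Compute FIRST by fixpoint:
iter 1:
  A via A→a b: +{a}
  B via B→a: +{a}
  B via B→d c: +{d}
  C via C→d c: +{d}
  S via S→C a S: +{d}
  S via S→a A: +{a}
  S via S→b: +{b}
  FIRST(S)={a,b,d}  FIRST(A)={a}  FIRST(B)={a,d}  FIRST(C)={d}
iter 2: — fixpoint
  FIRST(S)={a,b,d}  FIRST(A)={a}  FIRST(B)={a,d}  FIRST(C)={d}

FIRST(S) = ["a", "b", "d"]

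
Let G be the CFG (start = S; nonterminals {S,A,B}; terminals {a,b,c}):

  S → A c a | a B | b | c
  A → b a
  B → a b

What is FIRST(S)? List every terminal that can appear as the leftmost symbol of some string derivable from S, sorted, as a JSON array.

FIRST sets, iterate to fixpoint:
[1]
  A via A→b a: +{b}
  B via B→a b: +{a}
  S via S→A c a: +{b}
  S via S→a B: +{a}
  S via S→c: +{c}
  FIRST(S)={a,b,c}  FIRST(A)={b}  FIRST(B)={a}
[2] (no change)
  FIRST(S)={a,b,c}  FIRST(A)={b}  FIRST(B)={a}

FIRST(S) = ["a", "b", "c"]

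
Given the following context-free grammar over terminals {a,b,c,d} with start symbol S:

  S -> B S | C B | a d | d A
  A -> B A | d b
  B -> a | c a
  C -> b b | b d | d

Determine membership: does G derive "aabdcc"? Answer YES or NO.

Convert to CNF:
  S -> B S | C B | T0 A | T3 T0
  A -> B A | T0 T1
  B -> T2 T3 | a
  C -> T1 T0 | T1 T1 | d
  T0 -> d
  T1 -> b
  T2 -> c
  T3 -> a

CYK table (by increasing span):
  T[0,0] 'a' = {B,T3}  orig:{B}
  T[1,1] 'a' = {B,T3}  orig:{B}
  T[2,2] 'b' = {T1}  orig:{}
  T[3,3] 'd' = {C,T0}  orig:{C}
  T[4,4] 'c' = {T2}  orig:{}
  T[5,5] 'c' = {T2}  orig:{}
  T[0,1] 'aa' = ∅
  T[1,2] 'ab' = ∅
  T[2,3] 'bd' = {C}
  T[3,4] 'dc' = ∅
  T[4,5] 'cc' = ∅
  T[0,2] 'aab' = ∅
  T[1,3] 'abd' = ∅
  T[2,4] 'bdc' = ∅
  T[3,5] 'dcc' = ∅
  T[0,3] 'aabd' = ∅
  T[1,4] 'abdc' = ∅
  T[2,5] 'bdcc' = ∅
  T[0,4] 'aabdc' = ∅
  T[1,5] 'abdcc' = ∅
  T[0,5] 'aabdcc' = ∅

S ∉ T[0,5] ⇒ NO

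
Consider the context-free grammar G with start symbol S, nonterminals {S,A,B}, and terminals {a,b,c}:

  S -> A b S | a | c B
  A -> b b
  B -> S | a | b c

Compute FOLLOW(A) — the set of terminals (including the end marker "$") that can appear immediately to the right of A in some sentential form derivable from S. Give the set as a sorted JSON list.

FIRST sets, iterate to fixpoint:
[1]
  A via A→b b: +{b}
  B via B→a: +{a}
  B via B→b c: +{b}
  S via S→A b S: +{b}
  S via S→a: +{a}
  S via S→c B: +{c}
  FIRST[S]={a,b,c}  FIRST[A]={b}  FIRST[B]={a,b}
[2]
  B via B→S: +{c}
  FIRST[S]={a,b,c}  FIRST[A]={b}  FIRST[B]={a,b,c}
[3] (no change)
  FIRST[S]={a,b,c}  FIRST[A]={b}  FIRST[B]={a,b,c}

FOLLOW iteration:
seed FOLLOW(S) with $
[1]
  S→A b S: FOLLOW(A) ⊇ FIRST(b) = {b}; new: +{b}
  S→c B: FOLLOW(B) ⊇ FOLLOW(S) ⊇ {$}; new: +{$}
  FOLLOW(S)={$}  FOLLOW(A)={b}  FOLLOW(B)={$}
[2] (no change)
  FOLLOW(S)={$}  FOLLOW(A)={b}  FOLLOW(B)={$}

FOLLOW(A) = ["b"]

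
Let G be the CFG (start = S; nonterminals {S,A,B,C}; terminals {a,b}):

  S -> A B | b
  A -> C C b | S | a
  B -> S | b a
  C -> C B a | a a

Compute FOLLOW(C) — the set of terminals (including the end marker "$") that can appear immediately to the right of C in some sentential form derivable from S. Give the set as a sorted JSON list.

FIRST sets, iterate to fixpoint:
iter 1:
  A via A→a: +{a}
  B via B→b a: +{b}
  C via C→a a: +{a}
  S via S→A B: +{a}
  S via S→b: +{b}
  FIRST(S)={a,b}  FIRST(A)={a}  FIRST(B)={b}  FIRST(C)={a}
iter 2:
  A via A→S: +{b}
  B via B→S: +{a}
  FIRST(S)={a,b}  FIRST(A)={a,b}  FIRST(B)={a,b}  FIRST(C)={a}
iter 3: — fixpoint
  FIRST(S)={a,b}  FIRST(A)={a,b}  FIRST(B)={a,b}  FIRST(C)={a}

FOLLOW iteration:
initialize: $ ∈ FOLLOW(S)
[1]
  A→C C b: FOLLOW(C) ⊇ FIRST(C) = {a}; new: +{a}
  A→C C b: FOLLOW(C) ⊇ FIRST(b) = {b}; new: +{b}
  C→C B a: FOLLOW(B) ⊇ FIRST(a) = {a}; new: +{a}
  S→A B: FOLLOW(A) ⊇ FIRST(B) = {a,b}; new: +{a,b}
  S→A B: FOLLOW(B) ⊇ FOLLOW(S) ⊇ {$}; new: +{$}
  FOLLOW[S]={$}  FOLLOW[A]={a,b}  FOLLOW[B]={$,a}  FOLLOW[C]={a,b}
[2]
  A→S: FOLLOW(S) ⊇ FOLLOW(A) ⊇ {a,b}; new: +{a,b}
  S→A B: FOLLOW(B) ⊇ FOLLOW(S) ⊇ {$,a,b}; new: +{b}
  FOLLOW[S]={$,a,b}  FOLLOW[A]={a,b}  FOLLOW[B]={$,a,b}  FOLLOW[C]={a,b}
[3] done
  FOLLOW[S]={$,a,b}  FOLLOW[A]={a,b}  FOLLOW[B]={$,a,b}  FOLLOW[C]={a,b}

FOLLOW(C) = ["a", "b"]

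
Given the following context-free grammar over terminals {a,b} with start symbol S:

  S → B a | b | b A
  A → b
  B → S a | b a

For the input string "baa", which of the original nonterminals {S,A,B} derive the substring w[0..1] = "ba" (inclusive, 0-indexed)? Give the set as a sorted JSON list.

Convert to CNF:
  S -> B T0 | T1 A | b
  A -> b
  B -> S T0 | T1 T0
  T0 -> a
  T1 -> b

CYK table (by increasing span), restricted to cells inside w[0..1]:
  T[0,0] 'b' = {A,S,T1}  orig:{A,S}
  T[1,1] 'a' = {T0}  orig:{}
  T[0,1] 'ba' = {B}

Original NTs in T[0,1] deriving "ba": ["B"]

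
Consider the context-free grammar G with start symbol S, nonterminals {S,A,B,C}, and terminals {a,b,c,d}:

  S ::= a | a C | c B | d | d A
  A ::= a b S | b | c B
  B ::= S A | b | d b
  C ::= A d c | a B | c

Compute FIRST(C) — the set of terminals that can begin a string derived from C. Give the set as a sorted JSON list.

FIRST iteration:
pass 1:
  A via A→a b S: +{a}
  A via A→b: +{b}
  A via A→c B: +{c}
  B via B→b: +{b}
  B via B→d b: +{d}
  C via C→A d c: +{a,b,c}
  S via S→a: +{a}
  S via S→c B: +{c}
  S via S→d: +{d}
  FIRST[S]={a,c,d}  FIRST[A]={a,b,c}  FIRST[B]={b,d}  FIRST[C]={a,b,c}
pass 2:
  B via B→S A: +{a,c}
  FIRST[S]={a,c,d}  FIRST[A]={a,b,c}  FIRST[B]={a,b,c,d}  FIRST[C]={a,b,c}
pass 3: (stable)
  FIRST[S]={a,c,d}  FIRST[A]={a,b,c}  FIRST[B]={a,b,c,d}  FIRST[C]={a,b,c}

FIRST(C) = ["a", "b", "c"]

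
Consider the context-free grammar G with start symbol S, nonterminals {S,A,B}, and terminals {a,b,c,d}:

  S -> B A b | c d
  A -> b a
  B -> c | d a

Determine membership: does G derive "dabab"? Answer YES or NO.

Convert to CNF:
  S -> B X4 | T3 T2
  A -> T0 T1
  B -> T2 T1 | c
  T0 -> b
  T1 -> a
  T2 -> d
  T3 -> c
  X4 -> A T0

CYK table (by increasing span):
  [0..0]={T2}  "d"  orig:{}
  [1..1]={T1}  "a"  orig:{}
  [2..2]={T0}  "b"  orig:{}
  [3..3]={T1}  "a"  orig:{}
  [4..4]={T0}  "b"  orig:{}
  [0..1]={B}  "da"
  [1..2]=∅  "ab"
  [2..3]={A}  "ba"
  [3..4]=∅  "ab"
  [0..2]=∅  "dab"
  [1..3]=∅  "aba"
  [2..4]={X4}  "bab"  orig:{}
  [0..3]=∅  "daba"
  [1..4]=∅  "abab"
  [0..4]={S}  "dabab"

S ∈ T[0,4] ⇒ YES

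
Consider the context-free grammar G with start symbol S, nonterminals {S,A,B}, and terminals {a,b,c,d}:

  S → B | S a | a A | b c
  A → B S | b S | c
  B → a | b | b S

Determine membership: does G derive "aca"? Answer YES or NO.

Convert to CNF:
  S -> S T1 | T0 S | T0 T2 | T1 A | a | b
  A -> B S | T0 S | c
  B -> T0 S | a | b
  T0 -> b
  T1 -> a
  T2 -> c

CYK table (by increasing span):
  T[0,0] 'a' = {B,S,T1}  orig:{B,S}
  T[1,1] 'c' = {A,T2}  orig:{A}
  T[2,2] 'a' = {B,S,T1}  orig:{B,S}
  T[0,1] 'ac' = {S}
  T[1,2] 'ca' = ∅
  T[0,2] 'aca' = {S}

S ∈ T[0,2] ⇒ YES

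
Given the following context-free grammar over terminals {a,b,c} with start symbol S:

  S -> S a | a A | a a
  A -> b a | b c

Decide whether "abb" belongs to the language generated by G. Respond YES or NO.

Convert to CNF:
  S -> S T1 | T1 A | T1 T1
  A -> T0 T1 | T0 T2
  T0 -> b
  T1 -> a
  T2 -> c

Fill CYK table bottom-up:
  [0..0]={T1}  "a"  orig:{}
  [1..1]={T0}  "b"  orig:{}
  [2..2]={T0}  "b"  orig:{}
  [0..1]=∅  "ab"
  [1..2]=∅  "bb"
  [0..2]=∅  "abb"

S ∉ T[0,2] ⇒ NO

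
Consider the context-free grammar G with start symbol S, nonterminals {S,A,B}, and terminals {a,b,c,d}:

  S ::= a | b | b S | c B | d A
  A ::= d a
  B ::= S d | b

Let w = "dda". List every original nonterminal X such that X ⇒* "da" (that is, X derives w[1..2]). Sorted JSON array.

CNF form of G:
  S -> T0 A | T2 S | T3 B | a | b
  A -> T0 T1
  B -> S T0 | b
  T0 -> d
  T1 -> a
  T2 -> b
  T3 -> c

Fill CYK table bottom-up — only the sub-triangle for w[1..2]:
  T[1,1] 'd' = {T0}  orig:{}
  T[2,2] 'a' = {S,T1}  orig:{S}
  T[1,2] 'da' = {A}

Original NTs in T[1,2] deriving "da": ["A"]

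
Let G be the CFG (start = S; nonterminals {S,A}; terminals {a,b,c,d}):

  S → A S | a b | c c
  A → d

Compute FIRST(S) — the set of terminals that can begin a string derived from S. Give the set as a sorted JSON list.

Compute FIRST by fixpoint:
round 1:
  A via A→d: +{d}
  S via S→A S: +{d}
  S via S→a b: +{a}
  S via S→c c: +{c}
  FIRST[S]={a,c,d}  FIRST[A]={d}
round 2: — fixpoint
  FIRST[S]={a,c,d}  FIRST[A]={d}

FIRST(S) = ["a", "c", "d"]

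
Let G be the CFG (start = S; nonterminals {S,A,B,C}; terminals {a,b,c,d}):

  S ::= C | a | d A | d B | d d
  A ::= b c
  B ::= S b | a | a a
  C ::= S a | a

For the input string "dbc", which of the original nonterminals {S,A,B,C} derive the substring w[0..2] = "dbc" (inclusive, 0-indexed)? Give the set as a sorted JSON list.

CNF form of G:
  S -> S T2 | T3 A | T3 B | T3 T3 | a
  A -> T0 T1
  B -> S T0 | T2 T2 | a
  C -> S T2 | a
  T0 -> b
  T1 -> c
  T2 -> a
  T3 -> d

CYK fill (cells [i..j] with 0 ≤ i ≤ j ≤ 2 only):
  [0..0]={T3}  "d"  orig:{}
  [1..1]={T0}  "b"  orig:{}
  [2..2]={T1}  "c"  orig:{}
  [0..1]=∅  "db"
  [1..2]={A}  "bc"
  [0..2]={S}  "dbc"

Original NTs in T[0,2] deriving "dbc": ["S"]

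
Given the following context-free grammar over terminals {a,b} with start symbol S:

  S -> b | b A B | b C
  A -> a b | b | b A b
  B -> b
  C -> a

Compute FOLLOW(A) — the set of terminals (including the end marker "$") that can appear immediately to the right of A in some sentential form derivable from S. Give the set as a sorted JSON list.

Compute FIRST by fixpoint:
round 1:
  A via A→a b: +{a}
  A via A→b: +{b}
  B via B→b: +{b}
  C via C→a: +{a}
  S via S→b: +{b}
  FIRST(S)={b}  FIRST(A)={a,b}  FIRST(B)={b}  FIRST(C)={a}
round 2: — fixpoint
  FIRST(S)={b}  FIRST(A)={a,b}  FIRST(B)={b}  FIRST(C)={a}

FOLLOW iteration:
seed FOLLOW(S) with $
pass 1:
  A→b A b: FOLLOW(A) ⊇ FIRST(b) = {b}; new: +{b}
  S→b A B: FOLLOW(B) ⊇ FOLLOW(S) ⊇ {$}; new: +{$}
  S→b C: FOLLOW(C) ⊇ FOLLOW(S) ⊇ {$}; new: +{$}
  S: {$}  A: {b}  B: {$}  C: {$}
pass 2: — fixpoint
  S: {$}  A: {b}  B: {$}  C: {$}

FOLLOW(A) = ["b"]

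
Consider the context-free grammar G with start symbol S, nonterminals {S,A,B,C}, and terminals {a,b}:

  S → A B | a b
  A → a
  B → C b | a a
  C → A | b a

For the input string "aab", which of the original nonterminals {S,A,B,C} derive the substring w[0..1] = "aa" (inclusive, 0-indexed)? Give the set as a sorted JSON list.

CNF form of G:
  S -> A B | T1 T0
  A -> a
  B -> C T0 | T1 T1
  C -> T0 T1 | a
  T0 -> b
  T1 -> a

CYK fill, restricted to cells inside w[0..1]:
  cell(0,0) a: {A,C,T1}  orig:{A,C}
  cell(1,1) a: {A,C,T1}  orig:{A,C}
  cell(0,1) aa: {B}

Original NTs in T[0,1] deriving "aa": ["B"]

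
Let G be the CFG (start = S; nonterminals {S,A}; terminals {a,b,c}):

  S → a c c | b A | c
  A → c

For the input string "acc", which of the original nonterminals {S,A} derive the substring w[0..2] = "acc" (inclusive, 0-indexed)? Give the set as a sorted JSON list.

Convert to CNF:
  S -> T0 X3 | T2 A | c
  A -> c
  T0 -> a
  T1 -> c
  T2 -> b
  X3 -> T1 T1

CYK fill — only the sub-triangle for w[0..2]:
  cell(0,0) a: {T0}  orig:{}
  cell(1,1) c: {A,S,T1}  orig:{A,S}
  cell(2,2) c: {A,S,T1}  orig:{A,S}
  cell(0,1) ac: ∅
  cell(1,2) cc: {X3}  orig:{}
  cell(0,2) acc: {S}

Original NTs in T[0,2] deriving "acc": ["S"]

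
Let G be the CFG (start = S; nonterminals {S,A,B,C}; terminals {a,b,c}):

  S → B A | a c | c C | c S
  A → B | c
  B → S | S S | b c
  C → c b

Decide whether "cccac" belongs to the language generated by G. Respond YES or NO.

CNF form of G:
  S -> B A | T0 T1 | T1 C | T1 S
  A -> B A | S S | T0 T1 | T1 C | T1 S | T2 T1 | c
  B -> B A | S S | T0 T1 | T1 C | T1 S | T2 T1
  C -> T1 T2
  T0 -> a
  T1 -> c
  T2 -> b

Fill CYK table bottom-up:
  T[0,0] 'c' = {A,T1}  orig:{A}
  T[1,1] 'c' = {A,T1}  orig:{A}
  T[2,2] 'c' = {A,T1}  orig:{A}
  T[3,3] 'a' = {T0}  orig:{}
  T[4,4] 'c' = {A,T1}  orig:{A}
  T[0,1] 'cc' = ∅
  T[1,2] 'cc' = ∅
  T[2,3] 'ca' = ∅
  T[3,4] 'ac' = {A,B,S}
  T[0,2] 'ccc' = ∅
  T[1,3] 'cca' = ∅
  T[2,4] 'cac' = {A,B,S}
  T[0,3] 'ccca' = ∅
  T[1,4] 'ccac' = {A,B,S}
  T[0,4] 'cccac' = {A,B,S}

S ∈ T[0,4] ⇒ YES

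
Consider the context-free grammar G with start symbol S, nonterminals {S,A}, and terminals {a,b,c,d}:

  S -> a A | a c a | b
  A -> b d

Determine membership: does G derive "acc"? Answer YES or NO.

CNF form of G:
  S -> T2 A | T2 X4 | b
  A -> T0 T1
  T0 -> b
  T1 -> d
  T2 -> a
  T3 -> c
  X4 -> T3 T2

Fill CYK table bottom-up:
  T[0,0] 'a' = {T2}  orig:{}
  T[1,1] 'c' = {T3}  orig:{}
  T[2,2] 'c' = {T3}  orig:{}
  T[0,1] 'ac' = ∅
  T[1,2] 'cc' = ∅
  T[0,2] 'acc' = ∅

S ∉ T[0,2] ⇒ NO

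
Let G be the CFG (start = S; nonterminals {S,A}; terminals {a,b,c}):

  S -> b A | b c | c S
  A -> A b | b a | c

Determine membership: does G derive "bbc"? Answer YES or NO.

Convert to CNF:
  S -> T0 A | T0 T2 | T2 S
  A -> A T0 | T0 T1 | c
  T0 -> b
  T1 -> a
  T2 -> c

CYK fill:
  T[0,0] 'b' = {T0}  orig:{}
  T[1,1] 'b' = {T0}  orig:{}
  T[2,2] 'c' = {A,T2}  orig:{A}
  T[0,1] 'bb' = ∅
  T[1,2] 'bc' = {S}
  T[0,2] 'bbc' = ∅

S ∉ T[0,2] ⇒ NO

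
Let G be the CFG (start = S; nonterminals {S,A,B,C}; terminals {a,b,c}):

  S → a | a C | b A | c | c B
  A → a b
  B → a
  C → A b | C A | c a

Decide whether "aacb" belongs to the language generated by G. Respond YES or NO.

CNF form of G:
  S -> T0 C | T1 A | T2 B | a | c
  A -> T0 T1
  B -> a
  C -> A T1 | C A | T2 T0
  T0 -> a
  T1 -> b
  T2 -> c

CYK fill:
  cell(0,0) a: {B,S,T0}  orig:{B,S}
  cell(1,1) a: {B,S,T0}  orig:{B,S}
  cell(2,2) c: {S,T2}  orig:{S}
  cell(3,3) b: {T1}  orig:{}
  cell(0,1) aa: ∅
  cell(1,2) ac: ∅
  cell(2,3) cb: ∅
  cell(0,2) aac: ∅
  cell(1,3) acb: ∅
  cell(0,3) aacb: ∅

S ∉ T[0,3] ⇒ NO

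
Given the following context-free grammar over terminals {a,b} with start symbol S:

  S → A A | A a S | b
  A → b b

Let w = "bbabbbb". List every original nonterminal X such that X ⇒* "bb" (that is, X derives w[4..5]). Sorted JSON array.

CNF form of G:
  S -> A A | A X2 | b
  A -> T0 T0
  T0 -> b
  T1 -> a
  X2 -> T1 S

Fill CYK table bottom-up, restricted to cells inside w[4..5]:
  cell(4,4) b: {S,T0}  orig:{S}
  cell(5,5) b: {S,T0}  orig:{S}
  cell(4,5) bb: {A}

Original NTs in T[4,5] deriving "bb": ["A"]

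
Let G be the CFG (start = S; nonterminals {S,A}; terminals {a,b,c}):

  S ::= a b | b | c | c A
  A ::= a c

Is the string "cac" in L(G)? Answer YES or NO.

Convert to CNF:
  S -> T0 T2 | T1 A | b | c
  A -> T0 T1
  T0 -> a
  T1 -> c
  T2 -> b

Fill CYK table bottom-up:
  [0..0]={S,T1}  "c"  orig:{S}
  [1..1]={T0}  "a"  orig:{}
  [2..2]={S,T1}  "c"  orig:{S}
  [0..1]=∅  "ca"
  [1..2]={A}  "ac"
  [0..2]={S}  "cac"

S ∈ T[0,2] ⇒ YES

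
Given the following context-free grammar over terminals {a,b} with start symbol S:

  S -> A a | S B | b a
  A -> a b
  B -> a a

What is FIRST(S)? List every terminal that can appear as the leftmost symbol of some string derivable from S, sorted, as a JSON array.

Compute FIRST by fixpoint:
round 1:
  A via A→a b: +{a}
  B via B→a a: +{a}
  S via S→A a: +{a}
  S via S→b a: +{b}
  FIRST[S]={a,b}  FIRST[A]={a}  FIRST[B]={a}
round 2: done
  FIRST[S]={a,b}  FIRST[A]={a}  FIRST[B]={a}

FIRST(S) = ["a", "b"]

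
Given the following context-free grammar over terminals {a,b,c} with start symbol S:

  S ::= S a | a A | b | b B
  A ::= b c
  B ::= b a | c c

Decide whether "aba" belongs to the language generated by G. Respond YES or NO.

CNF form of G:
  S -> S T2 | T0 B | T2 A | b
  A -> T0 T1
  B -> T0 T2 | T1 T1
  T0 -> b
  T1 -> c
  T2 -> a

Fill CYK table bottom-up:
  [0..0]={T2}  "a"  orig:{}
  [1..1]={S,T0}  "b"  orig:{S}
  [2..2]={T2}  "a"  orig:{}
  [0..1]=∅  "ab"
  [1..2]={B,S}  "ba"
  [0..2]=∅  "aba"

S ∉ T[0,2] ⇒ NO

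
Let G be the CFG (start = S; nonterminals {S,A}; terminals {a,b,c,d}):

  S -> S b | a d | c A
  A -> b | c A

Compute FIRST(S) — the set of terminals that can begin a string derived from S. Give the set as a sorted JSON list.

FIRST sets, iterate to fixpoint:
round 1:
  A via A→b: +{b}
  A via A→c A: +{c}
  S via S→a d: +{a}
  S via S→c A: +{c}
  S: {a,c}  A: {b,c}
round 2: — fixpoint
  S: {a,c}  A: {b,c}

FIRST(S) = ["a", "c"]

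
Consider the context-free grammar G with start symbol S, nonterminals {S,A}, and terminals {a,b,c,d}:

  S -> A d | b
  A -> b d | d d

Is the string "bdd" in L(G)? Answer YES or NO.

CNF form of G:
  S -> A T1 | b
  A -> T0 T1 | T1 T1
  T0 -> b
  T1 -> d

Fill CYK table bottom-up:
  [0..0]={S,T0}  "b"  orig:{S}
  [1..1]={T1}  "d"  orig:{}
  [2..2]={T1}  "d"  orig:{}
  [0..1]={A}  "bd"
  [1..2]={A}  "dd"
  [0..2]={S}  "bdd"

S ∈ T[0,2] ⇒ YES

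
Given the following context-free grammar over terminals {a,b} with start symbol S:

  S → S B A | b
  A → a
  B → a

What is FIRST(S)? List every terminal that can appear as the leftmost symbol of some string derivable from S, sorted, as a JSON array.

Compute FIRST by fixpoint:
round 1:
  A via A→a: +{a}
  B via B→a: +{a}
  S via S→b: +{b}
  FIRST(S)={b}  FIRST(A)={a}  FIRST(B)={a}
round 2: done
  FIRST(S)={b}  FIRST(A)={a}  FIRST(B)={a}

FIRST(S) = ["b"]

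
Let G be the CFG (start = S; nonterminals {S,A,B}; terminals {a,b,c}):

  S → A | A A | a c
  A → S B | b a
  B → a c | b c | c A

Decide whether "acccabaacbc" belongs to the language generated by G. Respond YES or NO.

CNF form of G:
  S -> A A | S B | T0 T1 | T1 T2
  A -> S B | T0 T1
  B -> T0 T2 | T1 T2 | T2 A
  T0 -> b
  T1 -> a
  T2 -> c

CYK fill:
  T[0,0] 'a' = {T1}  orig:{}
  T[1,1] 'c' = {T2}  orig:{}
  T[2,2] 'c' = {T2}  orig:{}
  T[3,3] 'c' = {T2}  orig:{}
  T[4,4] 'a' = {T1}  orig:{}
  T[5,5] 'b' = {T0}  orig:{}
  T[6,6] 'a' = {T1}  orig:{}
  T[7,7] 'a' = {T1}  orig:{}
  T[8,8] 'c' = {T2}  orig:{}
  T[9,9] 'b' = {T0}  orig:{}
  T[10,10] 'c' = {T2}  orig:{}
  T[0,1] 'ac' = {B,S}
  T[1,2] 'cc' = ∅
  T[2,3] 'cc' = ∅
  T[3,4] 'ca' = ∅
  T[4,5] 'ab' = ∅
  T[5,6] 'ba' = {A,S}
  T[6,7] 'aa' = ∅
  T[7,8] 'ac' = {B,S}
  T[8,9] 'cb' = ∅
  T[9,10] 'bc' = {B}
  T[0,2] 'acc' = ∅
  T[1,3] 'ccc' = ∅
  T[2,4] 'cca' = ∅
  T[3,5] 'cab' = ∅
  T[4,6] 'aba' = ∅
  T[5,7] 'baa' = ∅
  T[6,8] 'aac' = ∅
  T[7,9] 'acb' = ∅
  T[8,10] 'cbc' = ∅
  T[0,3] 'accc' = ∅
  T[1,4] 'ccca' = ∅
  T[2,5] 'ccab' = ∅
  T[3,6] 'caba' = ∅
  T[4,7] 'abaa' = ∅
  T[5,8] 'baac' = {A,S}
  T[6,9] 'aacb' = ∅
  T[7,10] 'acbc' = {A,S}
  T[0,4] 'accca' = ∅
  T[1,5] 'cccab' = ∅
  T[2,6] 'ccaba' = ∅
  T[3,7] 'cabaa' = ∅
  T[4,8] 'abaac' = ∅
  T[5,9] 'baacb' = ∅
  T[6,10] 'aacbc' = ∅
  T[0,5] 'acccab' = ∅
  T[1,6] 'cccaba' = ∅
  T[2,7] 'ccabaa' = ∅
  T[3,8] 'cabaac' = ∅
  T[4,9] 'abaacb' = ∅
  T[5,10] 'baacbc' = {A,S}
  T[0,6] 'acccaba' = ∅
  T[1,7] 'cccabaa' = ∅
  T[2,8] 'ccabaac' = ∅
  T[3,9] 'cabaacb' = ∅
  T[4,10] 'abaacbc' = ∅
  T[0,7] 'acccabaa' = ∅
  T[1,8] 'cccabaac' = ∅
  T[2,9] 'ccabaacb' = ∅
  T[3,10] 'cabaacbc' = ∅
  T[0,8] 'acccabaac' = ∅
  T[1,9] 'cccabaacb' = ∅
  T[2,10] 'ccabaacbc' = ∅
  T[0,9] 'acccabaacb' = ∅
  T[1,10] 'cccabaacbc' = ∅
  T[0,10] 'acccabaacbc' = ∅

S ∉ T[0,10] ⇒ NO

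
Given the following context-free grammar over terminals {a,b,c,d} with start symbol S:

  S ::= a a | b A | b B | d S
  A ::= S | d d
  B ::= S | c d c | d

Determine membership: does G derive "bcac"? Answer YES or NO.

Convert to CNF:
  S -> T0 T0 | T1 A | T1 B | T2 S
  A -> T0 T0 | T1 A | T1 B | T2 S | T2 T2
  B -> T0 T0 | T1 A | T1 B | T2 S | T3 X4 | d
  T0 -> a
  T1 -> b
  T2 -> d
  T3 -> c
  X4 -> T2 T3

Fill CYK table bottom-up:
  [0..0]={T1}  "b"  orig:{}
  [1..1]={T3}  "c"  orig:{}
  [2..2]={T0}  "a"  orig:{}
  [3..3]={T3}  "c"  orig:{}
  [0..1]=∅  "bc"
  [1..2]=∅  "ca"
  [2..3]=∅  "ac"
  [0..2]=∅  "bca"
  [1..3]=∅  "cac"
  [0..3]=∅  "bcac"

S ∉ T[0,3] ⇒ NO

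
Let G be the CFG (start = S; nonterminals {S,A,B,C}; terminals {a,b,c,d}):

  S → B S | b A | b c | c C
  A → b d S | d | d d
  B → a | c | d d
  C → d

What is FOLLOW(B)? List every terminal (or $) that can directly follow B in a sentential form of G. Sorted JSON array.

FIRST iteration:
[1]
  A via A→b d S: +{b}
  A via A→d: +{d}
  B via B→a: +{a}
  B via B→c: +{c}
  B via B→d d: +{d}
  C via C→d: +{d}
  S via S→B S: +{a,c,d}
  S via S→b A: +{b}
  FIRST(S)={a,b,c,d}  FIRST(A)={b,d}  FIRST(B)={a,c,d}  FIRST(C)={d}
[2] (no change)
  FIRST(S)={a,b,c,d}  FIRST(A)={b,d}  FIRST(B)={a,c,d}  FIRST(C)={d}

FOLLOW sets:
seed FOLLOW(S) with $
pass 1:
  S→B S: FOLLOW(B) ⊇ FIRST(S) = {a,b,c,d}; new: +{a,b,c,d}
  S→b A: FOLLOW(A) ⊇ FOLLOW(S) ⊇ {$}; new: +{$}
  S→c C: FOLLOW(C) ⊇ FOLLOW(S) ⊇ {$}; new: +{$}
  FOLLOW(S)={$}  FOLLOW(A)={$}  FOLLOW(B)={a,b,c,d}  FOLLOW(C)={$}
pass 2: (stable)
  FOLLOW(S)={$}  FOLLOW(A)={$}  FOLLOW(B)={a,b,c,d}  FOLLOW(C)={$}

FOLLOW(B) = ["a", "b", "c", "d"]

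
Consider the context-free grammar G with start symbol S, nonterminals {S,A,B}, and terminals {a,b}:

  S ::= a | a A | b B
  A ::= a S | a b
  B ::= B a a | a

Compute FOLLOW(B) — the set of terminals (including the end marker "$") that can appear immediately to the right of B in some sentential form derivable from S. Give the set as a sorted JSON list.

Compute FIRST by fixpoint:
iter 1:
  A via A→a S: +{a}
  B via B→a: +{a}
  S via S→a: +{a}
  S via S→b B: +{b}
  S: {a,b}  A: {a}  B: {a}
iter 2: (no change)
  S: {a,b}  A: {a}  B: {a}

FOLLOW sets:
FOLLOW(S) := {$}
pass 1:
  B→B a a: FOLLOW(B) ⊇ FIRST(a) = {a}; new: +{a}
  S→a A: FOLLOW(A) ⊇ FOLLOW(S) ⊇ {$}; new: +{$}
  S→b B: FOLLOW(B) ⊇ FOLLOW(S) ⊇ {$}; new: +{$}
  S: {$}  A: {$}  B: {$,a}
pass 2: (stable)
  S: {$}  A: {$}  B: {$,a}

FOLLOW(B) = ["$", "a"]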